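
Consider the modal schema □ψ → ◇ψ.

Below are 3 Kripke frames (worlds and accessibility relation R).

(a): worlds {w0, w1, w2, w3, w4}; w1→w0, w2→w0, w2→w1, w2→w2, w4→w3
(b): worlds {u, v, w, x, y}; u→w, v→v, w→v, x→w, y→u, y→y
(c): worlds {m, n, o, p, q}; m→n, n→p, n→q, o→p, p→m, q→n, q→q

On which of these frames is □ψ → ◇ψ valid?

(b), (c)

This is the axiom for seriality; its first-order frame correspondent is ∀x ∃y Rxy.
(a): fails — world w0 has no successor.
(b): condition met.
(c): condition met.
Valid on: (b), (c).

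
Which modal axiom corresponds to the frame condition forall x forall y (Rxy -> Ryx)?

ψ → □◇ψ

This is symmetry; the standard corresponding axiom is B: ψ → □◇ψ.
Suppose ψ→□◇ψ is valid. Take Rxy and set V(ψ)={x}. Then ψ at x, so □◇ψ at x, so ◇ψ at y, so some z with Ryz has ψ; z=x, i.e. Ryx.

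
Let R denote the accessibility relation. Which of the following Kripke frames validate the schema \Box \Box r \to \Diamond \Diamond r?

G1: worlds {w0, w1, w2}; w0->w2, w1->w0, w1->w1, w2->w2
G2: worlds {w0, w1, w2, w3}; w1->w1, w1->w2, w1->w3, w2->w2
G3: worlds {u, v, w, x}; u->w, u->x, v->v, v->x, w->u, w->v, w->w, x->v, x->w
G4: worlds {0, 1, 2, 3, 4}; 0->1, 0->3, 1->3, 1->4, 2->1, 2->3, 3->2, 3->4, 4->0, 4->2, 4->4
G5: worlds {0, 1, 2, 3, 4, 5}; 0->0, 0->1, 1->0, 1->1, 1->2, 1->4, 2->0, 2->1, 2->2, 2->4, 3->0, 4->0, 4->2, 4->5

G1, G3, G4

This is the axiom for a generalized confluence (Geach) condition; its first-order frame correspondent is \forall x \exists w (x R^2 w \wedge x R^2 w).
G1: ✓.
G2: fails — at w0 but no w with w0R²w and w0R²w.
G3: ✓.
G4: ✓.
G5: fails — at 5 but no w with 5R²w and 5R²w.
Valid on: G1, G3, G4.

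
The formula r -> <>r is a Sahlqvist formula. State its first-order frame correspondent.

This is frame-equivalent to □r → r (substitute ¬r for r and contrapose).
Suppose □r→r is valid. At any x set V(r)={w : Rxw}. Then □r holds at x, so r holds at x, i.e. Rxx.
Conversely, on a frame with reflexivity the schema holds at every world under every valuation.
So the correspondent is reflexivity.

reflexivity: forall x Rxx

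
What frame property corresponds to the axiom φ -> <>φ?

reflexivity: forall x Rxx

Equivalently (dual form): □φ → φ.
Suppose □φ→φ is valid. At any x set V(φ)={w : Rxw}. Then □φ holds at x, so φ holds at x, i.e. Rxx.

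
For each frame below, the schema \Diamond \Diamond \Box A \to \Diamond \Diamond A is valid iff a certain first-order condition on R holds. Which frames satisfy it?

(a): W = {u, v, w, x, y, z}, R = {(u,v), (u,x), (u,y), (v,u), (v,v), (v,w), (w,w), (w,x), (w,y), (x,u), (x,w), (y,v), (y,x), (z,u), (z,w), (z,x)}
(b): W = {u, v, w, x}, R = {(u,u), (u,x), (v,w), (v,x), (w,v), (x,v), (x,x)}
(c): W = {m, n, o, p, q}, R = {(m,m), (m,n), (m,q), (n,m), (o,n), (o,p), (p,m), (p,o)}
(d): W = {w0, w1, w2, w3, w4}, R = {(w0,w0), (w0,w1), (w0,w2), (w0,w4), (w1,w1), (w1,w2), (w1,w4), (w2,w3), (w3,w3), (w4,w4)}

This is the axiom for a generalized confluence (Geach) condition; its first-order frame correspondent is \forall x \forall y (x R^2 y \to \exists w (yRw \wedge x R^2 w)).
(a): ✓.
(b): fails — wR²w but no t with wRt and wR²t.
(c): fails — mR²q but no w with qRw and mR²w.
(d): ✓.
Valid on: (a), (d).

(a), (d)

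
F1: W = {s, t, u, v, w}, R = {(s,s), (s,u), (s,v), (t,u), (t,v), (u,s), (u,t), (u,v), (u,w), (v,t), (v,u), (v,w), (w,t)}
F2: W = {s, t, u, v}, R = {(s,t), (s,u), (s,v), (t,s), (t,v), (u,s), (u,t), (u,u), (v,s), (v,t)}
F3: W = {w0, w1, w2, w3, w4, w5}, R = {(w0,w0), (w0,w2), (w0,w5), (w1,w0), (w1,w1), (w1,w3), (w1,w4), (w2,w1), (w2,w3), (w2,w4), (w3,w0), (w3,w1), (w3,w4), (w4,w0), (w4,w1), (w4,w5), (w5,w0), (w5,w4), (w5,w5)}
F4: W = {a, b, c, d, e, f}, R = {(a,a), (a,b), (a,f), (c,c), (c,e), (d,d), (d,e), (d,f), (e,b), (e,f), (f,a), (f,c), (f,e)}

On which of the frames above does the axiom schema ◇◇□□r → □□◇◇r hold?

F1, F2, F3

The schema corresponds to a generalized confluence (Geach) condition: ∀x ∀y ∀z ((xR²y ∧ xR²z) → ∃w (yR²w ∧ zR²w)).
F1: ✓.
F2: ✓.
F3: ✓.
F4: fails — aR²a, aR²b but no w with aR²w and bR²w.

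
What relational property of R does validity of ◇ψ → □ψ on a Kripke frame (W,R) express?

This schema is the CD axiom.
It corresponds to partial functionality: ∀x ∀y ∀z (Rxy ∧ Rxz → y = z).

partial functionality: ∀x ∀y ∀z (Rxy ∧ Rxz → y = z)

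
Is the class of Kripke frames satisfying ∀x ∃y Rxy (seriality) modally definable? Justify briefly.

Definable; □q → ◇q defines it

This is a Sahlqvist condition; the D axiom □q → ◇q defines it.
Suppose □q→◇q is valid. At any x set V(q)=W. Then □q at x, so ◇q at x, so x has a successor.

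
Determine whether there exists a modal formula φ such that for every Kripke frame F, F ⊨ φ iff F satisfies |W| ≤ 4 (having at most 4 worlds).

No — not modally definable

If a class were modally definable it would be closed under disjoint unions (Goldblatt–Thomason).
Any modal formula valid on each of 5 disjoint one-world frames is valid on their disjoint union (validity is preserved under disjoint unions). Each one-world frame has |W|=1≤4, but the union has |W|=5.
So the class is not modally definable.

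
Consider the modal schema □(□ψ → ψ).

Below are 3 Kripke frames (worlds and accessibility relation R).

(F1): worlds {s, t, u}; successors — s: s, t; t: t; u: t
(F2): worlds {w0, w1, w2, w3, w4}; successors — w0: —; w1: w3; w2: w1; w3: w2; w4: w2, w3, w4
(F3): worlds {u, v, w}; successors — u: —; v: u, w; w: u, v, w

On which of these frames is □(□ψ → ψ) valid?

(F1)

The schema corresponds to shift-reflexivity: ∀x ∀y (Rxy → Ryy).
(F1): condition met.
(F2): fails — Rw3w2 but not Rw2w2.
(F3): fails — Rwu but not Ruu.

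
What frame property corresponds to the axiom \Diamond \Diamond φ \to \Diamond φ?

Equivalently (dual form): □φ → □□φ.
Suppose □φ→□□φ is valid. Take Rxy, Ryz and set V(φ)={w : Rxw}. Then □φ at x, so □□φ at x, so □φ at y, so φ at z, i.e. Rxz.
Conversely, on a frame with transitivity the schema holds at every world under every valuation.
So the correspondent is transitivity.

Transitivity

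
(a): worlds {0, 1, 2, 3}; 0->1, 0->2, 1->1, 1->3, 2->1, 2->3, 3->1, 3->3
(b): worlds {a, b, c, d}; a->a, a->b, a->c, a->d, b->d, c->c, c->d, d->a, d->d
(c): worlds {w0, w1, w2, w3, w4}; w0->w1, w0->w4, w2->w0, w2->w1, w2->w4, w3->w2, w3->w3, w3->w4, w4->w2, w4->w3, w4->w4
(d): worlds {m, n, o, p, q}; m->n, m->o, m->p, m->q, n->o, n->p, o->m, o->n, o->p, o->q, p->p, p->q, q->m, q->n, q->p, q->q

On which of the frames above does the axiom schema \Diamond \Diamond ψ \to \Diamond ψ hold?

Frame correspondent (Sahlqvist): \forall x \forall y \forall z (Rxy \wedge Ryz \to Rxz) — i.e. transitivity.
(a): fails — R02 and R23 but not R03.
(b): fails — Rcd and Rda but not Rca.
(c): fails — Rw0w4 and Rw4w2 but not Rw0w2.
(d): fails — Rom and Rmo but not Roo.
Valid on no frame.

none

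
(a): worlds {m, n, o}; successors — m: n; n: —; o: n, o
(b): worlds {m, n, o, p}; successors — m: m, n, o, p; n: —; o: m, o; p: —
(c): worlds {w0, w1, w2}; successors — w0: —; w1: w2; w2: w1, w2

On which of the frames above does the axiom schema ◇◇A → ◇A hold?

(a)

This is the axiom for transitivity; its first-order frame correspondent is ∀x ∀y ∀z (Rxy ∧ Ryz → Rxz).
(a): condition met.
(b): fails — Rom and Rmn but not Ron.
(c): fails — Rw1w2 and Rw2w1 but not Rw1w1.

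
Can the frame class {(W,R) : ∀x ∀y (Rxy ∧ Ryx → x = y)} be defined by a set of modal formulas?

If a class were modally definable it would be closed under surjective bounded morphisms (Goldblatt–Thomason).
The 8-cycle (worlds a,b,c,d,e,f,g,h with a→b→c→d→e→f→g→h→a) is antisymmetric. Sending even-indexed worlds to • and odd-indexed worlds to ∘ is a surjective bounded morphism onto the two-world frame with •↔∘, which is not antisymmetric.
So no modal formula (or set of formulas) defines exactly the antisymmetric frames.

Not modally definable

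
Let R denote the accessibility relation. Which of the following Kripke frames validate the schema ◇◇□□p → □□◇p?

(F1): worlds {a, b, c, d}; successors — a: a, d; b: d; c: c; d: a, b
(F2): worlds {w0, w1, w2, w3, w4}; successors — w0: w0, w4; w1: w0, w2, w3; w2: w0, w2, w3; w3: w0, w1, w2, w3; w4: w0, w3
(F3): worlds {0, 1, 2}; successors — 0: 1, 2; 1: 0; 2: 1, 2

The schema corresponds to a generalized confluence (Geach) condition: ∀x ∀y ∀z ((xR²y ∧ xR²z) → ∃w (yR²w ∧ zRw)).
(F1): fails — aR²b, aR²b but no w with bR²w and bRw.
(F2): condition met.
(F3): fails — 0R²1, 0R²1 but no w with 1R²w and 1Rw.

(F2)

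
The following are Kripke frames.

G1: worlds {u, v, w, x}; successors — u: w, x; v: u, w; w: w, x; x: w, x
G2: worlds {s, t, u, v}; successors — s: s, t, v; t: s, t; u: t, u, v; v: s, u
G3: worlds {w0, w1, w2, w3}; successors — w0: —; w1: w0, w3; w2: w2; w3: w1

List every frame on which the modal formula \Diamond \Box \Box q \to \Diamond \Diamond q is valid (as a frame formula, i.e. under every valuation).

G1, G2

Frame correspondent (Sahlqvist): \forall x \forall y (xRy \to \exists w (y R^2 w \wedge x R^2 w)) — i.e. a generalized confluence (Geach) condition.
G1: holds.
G2: holds.
G3: fails — w1Rw0 but no w with w0R²w and w1R²w.
Valid on: G1, G2.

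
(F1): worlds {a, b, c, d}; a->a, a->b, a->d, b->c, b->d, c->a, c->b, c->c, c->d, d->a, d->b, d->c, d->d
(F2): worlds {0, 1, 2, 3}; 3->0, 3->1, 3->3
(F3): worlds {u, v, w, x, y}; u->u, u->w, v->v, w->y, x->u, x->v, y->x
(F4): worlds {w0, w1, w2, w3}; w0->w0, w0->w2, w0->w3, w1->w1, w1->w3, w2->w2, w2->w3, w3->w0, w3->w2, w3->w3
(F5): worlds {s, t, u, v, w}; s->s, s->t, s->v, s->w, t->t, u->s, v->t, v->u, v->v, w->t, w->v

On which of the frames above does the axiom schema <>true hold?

(F1), (F3), (F4), (F5)

Frame correspondent (Sahlqvist): forall x exists y Rxy — i.e. seriality.
(F1): ✓.
(F2): fails — world 0 has no successor.
(F3): ✓.
(F4): ✓.
(F5): ✓.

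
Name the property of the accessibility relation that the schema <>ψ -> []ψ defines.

partial functionality

Suppose ◇ψ→□ψ is valid. Take Rxy, Rxz and set V(ψ)={y}. Then ◇ψ at x, so □ψ at x, so ψ at z, i.e. z=y.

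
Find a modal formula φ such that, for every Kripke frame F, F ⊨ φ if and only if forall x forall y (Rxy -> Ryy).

This is shift-reflexivity; the standard corresponding axiom is T□: □(□q → q).

□(□q → q)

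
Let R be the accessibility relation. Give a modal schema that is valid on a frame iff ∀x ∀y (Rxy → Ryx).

A defining formula is ψ → □◇ψ (the B axiom).
Suppose ψ→□◇ψ is valid. Take Rxy and set V(ψ)={x}. Then ψ at x, so □◇ψ at x, so ◇ψ at y, so some z with Ryz has ψ; z=x, i.e. Ryx.

ψ → □◇ψ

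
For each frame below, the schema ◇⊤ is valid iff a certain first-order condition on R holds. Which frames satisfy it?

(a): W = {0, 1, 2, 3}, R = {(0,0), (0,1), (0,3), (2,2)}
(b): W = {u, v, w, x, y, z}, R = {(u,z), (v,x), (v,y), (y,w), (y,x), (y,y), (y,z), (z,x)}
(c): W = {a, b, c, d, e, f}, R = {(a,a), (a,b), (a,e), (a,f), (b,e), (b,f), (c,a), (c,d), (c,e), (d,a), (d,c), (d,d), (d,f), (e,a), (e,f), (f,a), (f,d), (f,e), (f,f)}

(c)

This is the axiom for seriality; its first-order frame correspondent is ∀x ∃y Rxy.
(a): fails — world 1 has no successor.
(b): fails — world w has no successor.
(c): ✓.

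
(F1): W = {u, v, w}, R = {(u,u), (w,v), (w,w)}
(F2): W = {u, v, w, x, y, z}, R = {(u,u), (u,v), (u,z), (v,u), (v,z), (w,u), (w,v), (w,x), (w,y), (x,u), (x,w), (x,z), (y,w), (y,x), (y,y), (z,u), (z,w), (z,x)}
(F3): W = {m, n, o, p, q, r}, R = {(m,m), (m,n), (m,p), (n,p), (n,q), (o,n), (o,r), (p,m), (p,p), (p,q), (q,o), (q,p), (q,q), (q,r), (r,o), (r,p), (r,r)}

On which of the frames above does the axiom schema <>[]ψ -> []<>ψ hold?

Frame correspondent (Sahlqvist): forall x forall y forall z (Rxy & Rxz -> exists w (Ryw & Rzw)) — i.e. convergence.
(F1): fails — Rww and Rwv but w and v have no common successor.
(F2): fails — Rwu and Rwy but u and y have no common successor.
(F3): fails — Rqp and Rqo but p and o have no common successor.

none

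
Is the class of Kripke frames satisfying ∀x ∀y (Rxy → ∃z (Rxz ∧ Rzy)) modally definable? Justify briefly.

Yes — defined by □□q → □q

Yes: it is density, defined by the C4 schema □□q → □q.
Suppose □□q→□q is valid. Take Rxy and set V(q)={w : xR²w}. Then □□q at x, so □q at x, so q at y, i.e. ∃z(Rxz∧Rzy).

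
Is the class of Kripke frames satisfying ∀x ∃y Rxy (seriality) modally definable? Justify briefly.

This is a Sahlqvist condition; the D axiom □q → ◇q defines it.
Suppose □q→◇q is valid. At any x set V(q)=W. Then □q at x, so ◇q at x, so x has a successor.

Yes, by □q → ◇q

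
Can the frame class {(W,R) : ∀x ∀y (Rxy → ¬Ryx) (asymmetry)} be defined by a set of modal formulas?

Not definable by any modal formula

If a class were modally definable it would be closed under surjective bounded morphisms (Goldblatt–Thomason).
The 5-cycle (worlds 0,1,2,3,4 with 0→1→2→3→4→0) is asymmetric. Mapping every world to a single reflexive point • is a surjective bounded morphism, and the reflexive point is not asymmetric (R•• but asymmetry requires ¬R••).
So the class is not modally definable.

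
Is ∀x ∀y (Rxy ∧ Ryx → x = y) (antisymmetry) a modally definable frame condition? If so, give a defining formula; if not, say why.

Not modally definable

Modal frame validity is preserved under surjective bounded morphisms.
The 8-cycle (worlds 0,1,2,3,4,5,6,7 with 0→1→2→3→4→5→6→7→0) is antisymmetric. Sending even-indexed worlds to • and odd-indexed worlds to ∘ is a surjective bounded morphism onto the two-world frame with •↔∘, which is not antisymmetric.
Hence antisymmetry is not modally definable.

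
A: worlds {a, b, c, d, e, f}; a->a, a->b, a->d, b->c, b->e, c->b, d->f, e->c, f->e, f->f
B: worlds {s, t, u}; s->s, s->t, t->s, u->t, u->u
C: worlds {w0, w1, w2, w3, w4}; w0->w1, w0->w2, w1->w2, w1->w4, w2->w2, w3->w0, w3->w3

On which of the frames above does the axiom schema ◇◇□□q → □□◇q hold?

B

This is the axiom for a generalized confluence (Geach) condition; its first-order frame correspondent is ∀x ∀y ∀z ((xR²y ∧ xR²z) → ∃w (yR²w ∧ zRw)).
A: fails — aR²b, aR²d but no w with bR²w and dRw.
B: condition met.
C: fails — w0R²w2, w0R²w4 but no w with w2R²w and w4Rw.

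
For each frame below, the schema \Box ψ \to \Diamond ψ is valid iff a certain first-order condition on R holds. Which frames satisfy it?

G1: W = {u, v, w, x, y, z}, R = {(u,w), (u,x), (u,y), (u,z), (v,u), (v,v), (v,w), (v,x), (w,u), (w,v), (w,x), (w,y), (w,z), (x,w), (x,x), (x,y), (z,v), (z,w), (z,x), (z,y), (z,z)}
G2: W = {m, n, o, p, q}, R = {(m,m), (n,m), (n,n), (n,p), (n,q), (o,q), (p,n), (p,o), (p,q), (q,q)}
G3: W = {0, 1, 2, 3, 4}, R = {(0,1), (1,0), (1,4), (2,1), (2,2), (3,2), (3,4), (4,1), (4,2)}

Frame correspondent (Sahlqvist): \forall x \exists y Rxy — i.e. seriality.
G1: fails — world y has no successor.
G2: ✓.
G3: ✓.

G2, G3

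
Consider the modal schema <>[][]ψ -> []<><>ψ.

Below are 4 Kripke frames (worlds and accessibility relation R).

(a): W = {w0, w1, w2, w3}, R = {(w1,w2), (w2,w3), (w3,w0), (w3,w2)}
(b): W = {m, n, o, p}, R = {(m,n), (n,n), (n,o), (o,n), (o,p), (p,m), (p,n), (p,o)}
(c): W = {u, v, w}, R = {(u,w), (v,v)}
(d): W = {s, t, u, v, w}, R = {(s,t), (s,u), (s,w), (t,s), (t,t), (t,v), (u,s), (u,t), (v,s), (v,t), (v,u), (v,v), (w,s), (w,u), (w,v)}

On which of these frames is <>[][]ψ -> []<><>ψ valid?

Frame correspondent (Sahlqvist): forall x forall y forall z ((xRy & xRz) -> exists w (y R^2 w & z R^2 w)) — i.e. a generalized confluence (Geach) condition.
(a): fails — w3Rw0, w3Rw0 but no w with w0R²w and w0R²w.
(b): condition met.
(c): fails — uRw, uRw but no t with wR²t and wR²t.
(d): condition met.
Valid on: (b), (d).

(b), (d)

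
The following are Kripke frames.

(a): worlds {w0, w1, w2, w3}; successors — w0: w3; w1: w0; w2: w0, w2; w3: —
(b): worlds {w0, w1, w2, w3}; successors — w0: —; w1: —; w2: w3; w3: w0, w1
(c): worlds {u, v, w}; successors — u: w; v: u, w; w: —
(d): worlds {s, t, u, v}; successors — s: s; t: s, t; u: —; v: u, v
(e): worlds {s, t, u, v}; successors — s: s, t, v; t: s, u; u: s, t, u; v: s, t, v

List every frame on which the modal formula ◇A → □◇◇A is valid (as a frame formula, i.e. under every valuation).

(e)

The schema corresponds to a generalized confluence (Geach) condition: ∀x ∀y ∀z ((xRy ∧ xRz) → ∃w (y = w ∧ zR²w)).
(a): fails — w0Rw3, w0Rw3 but no w with w3=w and w3R²w.
(b): fails — w2Rw3, w2Rw3 but no w with w3=w and w3R²w.
(c): fails — uRw, uRw but no t with w=t and wR²t.
(d): fails — tRt, tRs but no w with t=w and sR²w.
(e): condition met.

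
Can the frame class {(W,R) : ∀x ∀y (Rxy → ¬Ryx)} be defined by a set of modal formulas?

Modal frame validity is preserved under surjective bounded morphisms.
The 3-cycle (worlds a,b,c with a→b→c→a) is asymmetric. Mapping every world to a single reflexive point • is a surjective bounded morphism, and the reflexive point is not asymmetric (R•• but asymmetry requires ¬R••).
Hence asymmetry is not modally definable.

Not modally definable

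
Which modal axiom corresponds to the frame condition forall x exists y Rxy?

□q → ◇q

A defining formula is □q → ◇q (the D axiom).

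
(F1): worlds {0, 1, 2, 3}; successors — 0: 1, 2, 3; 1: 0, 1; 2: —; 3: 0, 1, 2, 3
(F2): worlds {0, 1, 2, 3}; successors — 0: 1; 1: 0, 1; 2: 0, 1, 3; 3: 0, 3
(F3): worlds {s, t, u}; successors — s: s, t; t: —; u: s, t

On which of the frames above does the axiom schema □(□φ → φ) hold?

none

This is the axiom for shift-reflexivity; its first-order frame correspondent is ∀x ∀y (Rxy → Ryy).
(F1): fails — R10 but not R00.
(F2): fails — R10 but not R00.
(F3): fails — Rut but not Rtt.
Valid on no frame.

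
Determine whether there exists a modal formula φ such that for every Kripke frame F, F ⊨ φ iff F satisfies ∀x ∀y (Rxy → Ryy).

Definable; □(□q → q) defines it

The condition is shift-reflexivity. A defining modal formula is □(□q → q).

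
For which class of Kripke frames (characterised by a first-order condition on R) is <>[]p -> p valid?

symmetry: forall x forall y (Rxy -> Ryx)

This is frame-equivalent to p → □◇p (substitute ¬p for p and contrapose).
Suppose p→□◇p is valid. Take Rxy and set V(p)={x}. Then p at x, so □◇p at x, so ◇p at y, so some z with Ryz has p; z=x, i.e. Ryx.
Conversely, any frame satisfying forall x forall y (Rxy -> Ryx) validates the schema.
Frame condition: forall x forall y (Rxy -> Ryx).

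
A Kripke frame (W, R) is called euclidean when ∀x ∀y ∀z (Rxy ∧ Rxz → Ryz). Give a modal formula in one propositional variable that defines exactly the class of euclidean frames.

◇q → □◇q

A defining formula is ◇q → □◇q (the 5 axiom).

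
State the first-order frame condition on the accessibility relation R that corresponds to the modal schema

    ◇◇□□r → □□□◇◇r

∀x ∀y ∀z ((xR²y ∧ xR³z) → ∃w (yR²w ∧ zR²w))

This is a Sahlqvist (Geach-type) schema ◇^2□^2r → □^3◇^2r.
Minimal-valuation argument: fix x; take any y with xR^2y and any z with xR^3z. Set V(r) to the set of worlds R-reachable from y in exactly 2 steps. Then □^2r holds at y, so the antecedent holds at x; validity forces ◇^2r at z, giving a w with zR^2w and yR^2w.
First-order correspondent: ∀x ∀y ∀z ((xR²y ∧ xR³z) → ∃w (yR²w ∧ zR²w)).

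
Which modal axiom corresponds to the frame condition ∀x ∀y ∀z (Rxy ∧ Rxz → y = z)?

A defining formula is ◇s → □s (the CD axiom).
Suppose ◇s→□s is valid. Take Rxy, Rxz and set V(s)={y}. Then ◇s at x, so □s at x, so s at z, i.e. z=y.

◇s → □s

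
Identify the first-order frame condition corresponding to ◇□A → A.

Replacing A by ¬A and contraposing gives the equivalent schema A → □◇A.
Suppose A→□◇A is valid. Take Rxy and set V(A)={x}. Then A at x, so □◇A at x, so ◇A at y, so some z with Ryz has A; z=x, i.e. Ryx.

Symmetry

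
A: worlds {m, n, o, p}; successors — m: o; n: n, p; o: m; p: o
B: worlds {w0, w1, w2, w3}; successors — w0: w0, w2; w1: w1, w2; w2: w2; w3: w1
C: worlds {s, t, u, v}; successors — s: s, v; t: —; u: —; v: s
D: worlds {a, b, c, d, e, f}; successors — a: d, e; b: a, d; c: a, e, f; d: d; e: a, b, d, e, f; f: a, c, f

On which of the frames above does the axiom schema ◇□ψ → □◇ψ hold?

Frame correspondent (Sahlqvist): ∀x ∀y ∀z (Rxy ∧ Rxz → ∃w (Ryw ∧ Rzw)) — i.e. convergence.
A: fails — Rnn and Rnp but n and p have no common successor.
B: ✓.
C: ✓.
D: fails — Rcf and Rca but f and a have no common successor.

B, C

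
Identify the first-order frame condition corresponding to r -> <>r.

reflexivity

Equivalently (dual form): □r → r.
Suppose □r→r is valid. At any x set V(r)={w : Rxw}. Then □r holds at x, so r holds at x, i.e. Rxx.
The converse is a direct semantic check.
Frame condition: forall x Rxx.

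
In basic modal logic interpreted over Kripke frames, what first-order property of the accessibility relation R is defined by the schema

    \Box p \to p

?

reflexivity

This is the T axiom.
Its frame correspondent is reflexivity — \forall x Rxx.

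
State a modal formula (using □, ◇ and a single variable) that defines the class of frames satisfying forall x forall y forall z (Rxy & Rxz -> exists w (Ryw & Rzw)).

◇□r → □◇r

A defining formula is ◇□r → □◇r (the .2 axiom).
Suppose ◇□r→□◇r is valid. Take Rxy, Rxz and set V(r)={w : Ryw}. Then □r at y so ◇□r at x, so □◇r at x, so ◇r at z, giving w with Rzw and Ryw.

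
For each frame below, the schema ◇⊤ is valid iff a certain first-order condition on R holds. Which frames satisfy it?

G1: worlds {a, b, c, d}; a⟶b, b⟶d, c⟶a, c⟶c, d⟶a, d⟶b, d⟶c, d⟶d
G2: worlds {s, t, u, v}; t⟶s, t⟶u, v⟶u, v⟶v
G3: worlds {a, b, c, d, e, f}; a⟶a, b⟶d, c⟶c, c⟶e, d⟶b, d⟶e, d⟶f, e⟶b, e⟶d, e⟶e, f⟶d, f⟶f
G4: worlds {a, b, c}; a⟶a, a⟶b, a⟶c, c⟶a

G1, G3

Frame correspondent (Sahlqvist): ∀x ∃y Rxy — i.e. seriality.
G1: ✓.
G2: fails — world s has no successor.
G3: ✓.
G4: fails — world b has no successor.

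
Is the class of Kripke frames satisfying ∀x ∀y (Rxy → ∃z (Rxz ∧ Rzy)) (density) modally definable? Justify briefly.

Yes — defined by □□p → □p

The condition is density. A defining modal formula is □□p → □p.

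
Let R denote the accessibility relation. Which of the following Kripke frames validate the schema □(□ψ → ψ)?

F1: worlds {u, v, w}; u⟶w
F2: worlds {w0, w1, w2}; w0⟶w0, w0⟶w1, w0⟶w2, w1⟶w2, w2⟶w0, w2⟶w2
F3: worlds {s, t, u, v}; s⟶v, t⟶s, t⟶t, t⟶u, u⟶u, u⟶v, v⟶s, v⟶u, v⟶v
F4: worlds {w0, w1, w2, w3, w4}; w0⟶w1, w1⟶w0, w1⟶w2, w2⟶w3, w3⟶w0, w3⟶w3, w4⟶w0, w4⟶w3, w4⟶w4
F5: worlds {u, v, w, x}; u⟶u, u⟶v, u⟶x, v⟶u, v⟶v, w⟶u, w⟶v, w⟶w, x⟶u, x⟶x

F5

Frame correspondent (Sahlqvist): ∀x ∀y (Rxy → Ryy) — i.e. shift-reflexivity.
F1: fails — Ruw but not Rww.
F2: fails — Rw0w1 but not Rw1w1.
F3: fails — Rts but not Rss.
F4: fails — Rw1w2 but not Rw2w2.
F5: condition met.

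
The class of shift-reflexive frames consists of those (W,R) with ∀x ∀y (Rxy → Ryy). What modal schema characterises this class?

This is shift-reflexivity; the standard corresponding axiom is T□: □(□ψ → ψ).

□(□ψ → ψ)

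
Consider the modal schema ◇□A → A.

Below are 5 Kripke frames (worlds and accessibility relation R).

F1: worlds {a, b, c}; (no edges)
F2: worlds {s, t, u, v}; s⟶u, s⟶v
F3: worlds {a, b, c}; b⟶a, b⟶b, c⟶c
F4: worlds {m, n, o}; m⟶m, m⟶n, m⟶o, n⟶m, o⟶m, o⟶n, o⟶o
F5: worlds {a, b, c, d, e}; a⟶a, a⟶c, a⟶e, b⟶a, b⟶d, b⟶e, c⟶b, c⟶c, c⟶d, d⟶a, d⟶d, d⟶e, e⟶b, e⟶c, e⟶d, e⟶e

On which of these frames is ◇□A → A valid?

F1

This is the axiom for symmetry; its first-order frame correspondent is ∀x ∀y (Rxy → Ryx).
F1: holds.
F2: fails — Rsu but not Rus.
F3: fails — Rba but not Rab.
F4: fails — Ron but not Rno.
F5: fails — Rcd but not Rdc.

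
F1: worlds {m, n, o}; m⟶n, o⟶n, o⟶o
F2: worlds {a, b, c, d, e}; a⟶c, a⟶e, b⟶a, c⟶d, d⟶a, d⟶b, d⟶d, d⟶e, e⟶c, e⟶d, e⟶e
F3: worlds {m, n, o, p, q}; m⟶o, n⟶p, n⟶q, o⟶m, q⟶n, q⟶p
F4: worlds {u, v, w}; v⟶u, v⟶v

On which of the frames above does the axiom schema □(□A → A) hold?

This is the axiom for shift-reflexivity; its first-order frame correspondent is ∀x ∀y (Rxy → Ryy).
F1: fails — Ron but not Rnn.
F2: fails — Rec but not Rcc.
F3: fails — Rom but not Rmm.
F4: fails — Rvu but not Ruu.

none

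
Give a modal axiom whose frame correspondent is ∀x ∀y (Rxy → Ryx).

This is symmetry; the standard corresponding axiom is B: ψ → □◇ψ.

ψ → □◇ψ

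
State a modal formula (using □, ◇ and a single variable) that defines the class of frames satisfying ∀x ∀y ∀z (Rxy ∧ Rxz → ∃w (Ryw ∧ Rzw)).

A defining formula is ◇□p → □◇p (the .2 axiom).
Suppose ◇□p→□◇p is valid. Take Rxy, Rxz and set V(p)={w : Ryw}. Then □p at y so ◇□p at x, so □◇p at x, so ◇p at z, giving w with Rzw and Ryw.

◇□p → □◇p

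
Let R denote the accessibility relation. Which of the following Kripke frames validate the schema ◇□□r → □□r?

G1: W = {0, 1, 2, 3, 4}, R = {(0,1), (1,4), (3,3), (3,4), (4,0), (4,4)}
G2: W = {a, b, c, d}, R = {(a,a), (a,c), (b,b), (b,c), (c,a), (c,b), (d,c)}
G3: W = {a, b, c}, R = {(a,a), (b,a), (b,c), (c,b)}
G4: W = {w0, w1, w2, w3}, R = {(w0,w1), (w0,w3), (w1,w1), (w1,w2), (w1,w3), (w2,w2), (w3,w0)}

G2

The schema corresponds to a generalized confluence (Geach) condition: ∀x ∀y ∀z ((xRy ∧ xR²z) → ∃w (yR²w ∧ z = w)).
G1: fails — 3R4, 3R²3 but no w with 4R²w and 3=w.
G2: holds.
G3: fails — bRa, bR²b but no w with aR²w and b=w.
G4: fails — w0Rw3, w0R²w0 but no w with w3R²w and w0=w.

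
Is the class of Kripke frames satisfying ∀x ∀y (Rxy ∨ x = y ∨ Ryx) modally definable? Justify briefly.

Not definable by any modal formula

Modal frame validity is preserved under disjoint unions.
Take 2 disjoint single-world reflexive frames: each is trivially connected, but their disjoint union has 2 worlds with no edge between distinct components, so it is not connected.
So the class is not modally definable.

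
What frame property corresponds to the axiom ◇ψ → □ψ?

Suppose ◇ψ→□ψ is valid. Take Rxy, Rxz and set V(ψ)={y}. Then ◇ψ at x, so □ψ at x, so ψ at z, i.e. z=y.
Conversely, on a frame with partial functionality the schema holds at every world under every valuation.
Frame condition: ∀x ∀y ∀z (Rxy ∧ Rxz → y = z).

Partial functionality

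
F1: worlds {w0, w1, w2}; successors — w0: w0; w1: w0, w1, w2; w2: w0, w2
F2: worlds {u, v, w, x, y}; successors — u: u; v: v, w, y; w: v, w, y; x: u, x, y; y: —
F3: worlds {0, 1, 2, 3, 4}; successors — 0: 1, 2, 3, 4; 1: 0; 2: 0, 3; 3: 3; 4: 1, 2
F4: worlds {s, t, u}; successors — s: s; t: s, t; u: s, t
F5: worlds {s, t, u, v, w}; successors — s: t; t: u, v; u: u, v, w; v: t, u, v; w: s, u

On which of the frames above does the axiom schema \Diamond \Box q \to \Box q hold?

The schema corresponds to the Euclidean property: \forall x \forall y \forall z (Rxy \wedge Rxz \to Ryz).
F1: fails — Rw1w2 and Rw1w1 but not Rw2w1.
F2: fails — Rvy and Rvv but not Ryv.
F3: fails — R02 and R02 but not R22.
F4: fails — Rts and Rtt but not Rst.
F5: fails — Rst and Rst but not Rtt.
Valid on no frame.

none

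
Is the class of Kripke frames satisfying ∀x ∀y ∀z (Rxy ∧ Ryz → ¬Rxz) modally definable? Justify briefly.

Any modally definable frame class is closed under surjective bounded morphisms.
The 5-cycle (worlds s,t,u,v,w with s→t→u→v→w→s) is intransitive. Mapping every world to a single reflexive point • is a surjective bounded morphism; the reflexive point is not intransitive (R••∧R•• but R••).
So no modal formula (or set of formulas) defines exactly the intransitive frames.

Not modally definable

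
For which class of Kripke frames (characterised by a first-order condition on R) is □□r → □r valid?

Suppose □□r→□r is valid. Take Rxy and set V(r)={w : xR²w}. Then □□r at x, so □r at x, so r at y, i.e. ∃z(Rxz∧Rzy).
Conversely, on a frame with density the schema holds at every world under every valuation.
Frame condition: ∀x ∀y (Rxy → ∃z (Rxz ∧ Rzy)).

density: ∀x ∀y (Rxy → ∃z (Rxz ∧ Rzy))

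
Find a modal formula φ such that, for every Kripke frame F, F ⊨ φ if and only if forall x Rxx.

□p → p

The condition is reflexivity. The T schema □p → p defines it.
Suppose □p→p is valid. At any x set V(p)={w : Rxw}. Then □p holds at x, so p holds at x, i.e. Rxx.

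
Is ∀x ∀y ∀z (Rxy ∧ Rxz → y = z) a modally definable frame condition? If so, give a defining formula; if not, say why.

The condition is partial functionality. A defining modal formula is ◇p → □p.

Yes, by ◇p → □p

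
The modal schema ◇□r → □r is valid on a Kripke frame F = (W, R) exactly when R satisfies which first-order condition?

This is a form of the 5 axiom.
Its frame correspondent is the Euclidean property — ∀x ∀y ∀z (Rxy ∧ Rxz → Ryz).

the Euclidean property: ∀x ∀y ∀z (Rxy ∧ Rxz → Ryz)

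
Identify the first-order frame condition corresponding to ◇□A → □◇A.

convergence

Suppose ◇□A→□◇A is valid. Take Rxy, Rxz and set V(A)={w : Ryw}. Then □A at y so ◇□A at x, so □◇A at x, so ◇A at z, giving w with Rzw and Ryw.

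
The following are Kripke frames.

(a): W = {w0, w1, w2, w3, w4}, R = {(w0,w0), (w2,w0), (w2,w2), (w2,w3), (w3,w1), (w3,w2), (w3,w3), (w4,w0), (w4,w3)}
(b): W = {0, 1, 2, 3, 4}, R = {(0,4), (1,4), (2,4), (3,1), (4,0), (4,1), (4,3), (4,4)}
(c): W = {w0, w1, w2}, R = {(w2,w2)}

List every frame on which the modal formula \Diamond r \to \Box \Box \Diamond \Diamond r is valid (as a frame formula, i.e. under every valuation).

The schema corresponds to a generalized confluence (Geach) condition: \forall x \forall y \forall z ((xRy \wedge x R^2 z) \to \exists w (y = w \wedge z R^2 w)).
(a): fails — w2Rw0, w2R²w1 but no w with w0=w and w1R²w.
(b): fails — 4R0, 4R²3 but no w with 0=w and 3R²w.
(c): holds.
Valid on: (c).

(c)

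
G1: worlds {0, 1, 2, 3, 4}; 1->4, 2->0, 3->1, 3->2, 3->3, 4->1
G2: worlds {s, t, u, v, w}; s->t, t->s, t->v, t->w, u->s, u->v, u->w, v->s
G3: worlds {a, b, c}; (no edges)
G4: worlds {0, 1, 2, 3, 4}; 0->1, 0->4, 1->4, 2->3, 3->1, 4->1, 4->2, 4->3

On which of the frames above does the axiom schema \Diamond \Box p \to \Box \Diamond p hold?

G3

Frame correspondent (Sahlqvist): \forall x \forall y \forall z (Rxy \wedge Rxz \to \exists w (Ryw \wedge Rzw)) — i.e. convergence.
G1: fails — R20 and R20 but 0 and 0 have no common successor.
G2: fails — Rtv and Rts but v and s have no common successor.
G3: ✓.
G4: fails — R01 and R04 but 1 and 4 have no common successor.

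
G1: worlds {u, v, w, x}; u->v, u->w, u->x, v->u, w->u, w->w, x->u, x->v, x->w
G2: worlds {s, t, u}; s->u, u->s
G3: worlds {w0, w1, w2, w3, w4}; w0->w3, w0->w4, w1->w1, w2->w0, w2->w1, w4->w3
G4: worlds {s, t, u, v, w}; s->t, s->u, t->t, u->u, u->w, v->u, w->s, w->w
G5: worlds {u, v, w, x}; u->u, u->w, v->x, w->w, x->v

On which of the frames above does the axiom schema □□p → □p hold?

Frame correspondent (Sahlqvist): ∀x ∀y (Rxy → ∃z (Rxz ∧ Rzy)) — i.e. density.
G1: fails — Rvu but no z with Rvz and Rzu.
G2: fails — Rsu but no z with Rsz and Rzu.
G3: fails — Rw0w4 but no z with Rw0z and Rzw4.
G4: satisfies the condition.
G5: fails — Rvx but no z with Rvz and Rzx.

G4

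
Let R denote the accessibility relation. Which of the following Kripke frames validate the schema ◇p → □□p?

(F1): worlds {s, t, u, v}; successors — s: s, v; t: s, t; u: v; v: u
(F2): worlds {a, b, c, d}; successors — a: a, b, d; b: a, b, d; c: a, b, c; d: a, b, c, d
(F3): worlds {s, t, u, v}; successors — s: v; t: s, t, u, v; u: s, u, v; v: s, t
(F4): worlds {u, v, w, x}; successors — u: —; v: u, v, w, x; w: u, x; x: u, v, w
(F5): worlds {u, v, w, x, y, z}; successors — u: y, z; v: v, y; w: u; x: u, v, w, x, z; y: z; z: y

This is the axiom for a generalized confluence (Geach) condition; its first-order frame correspondent is ∀x ∀y ∀z ((xRy ∧ xR²z) → ∃w (y = w ∧ z = w)).
(F1): fails — sRs, sR²u but s ≠ u.
(F2): fails — aRa, aR²b but a ≠ b.
(F3): fails — sRv, sR²s but v ≠ s.
(F4): fails — vRu, vR²v but u ≠ v.
(F5): fails — uRy, uR²z but y ≠ z.

none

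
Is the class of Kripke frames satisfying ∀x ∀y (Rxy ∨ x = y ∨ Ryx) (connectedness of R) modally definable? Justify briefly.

No — not modally definable

Modal frame validity is preserved under disjoint unions.
Take 3 disjoint single-world reflexive frames: each is trivially connected, but their disjoint union has 3 worlds with no edge between distinct components, so it is not connected.
So no modal formula (or set of formulas) defines exactly the connected frames.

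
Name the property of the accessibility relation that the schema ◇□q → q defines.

symmetry

Equivalently (dual form): q → □◇q.
Suppose q→□◇q is valid. Take Rxy and set V(q)={x}. Then q at x, so □◇q at x, so ◇q at y, so some z with Ryz has q; z=x, i.e. Ryx.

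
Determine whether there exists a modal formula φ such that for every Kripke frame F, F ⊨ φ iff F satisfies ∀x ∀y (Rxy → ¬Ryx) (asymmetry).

Not definable by any modal formula

If a class were modally definable it would be closed under surjective bounded morphisms (Goldblatt–Thomason).
The 3-cycle (worlds 0,1,2 with 0→1→2→0) is asymmetric. Mapping every world to a single reflexive point • is a surjective bounded morphism, and the reflexive point is not asymmetric (R•• but asymmetry requires ¬R••).
Hence asymmetry is not modally definable.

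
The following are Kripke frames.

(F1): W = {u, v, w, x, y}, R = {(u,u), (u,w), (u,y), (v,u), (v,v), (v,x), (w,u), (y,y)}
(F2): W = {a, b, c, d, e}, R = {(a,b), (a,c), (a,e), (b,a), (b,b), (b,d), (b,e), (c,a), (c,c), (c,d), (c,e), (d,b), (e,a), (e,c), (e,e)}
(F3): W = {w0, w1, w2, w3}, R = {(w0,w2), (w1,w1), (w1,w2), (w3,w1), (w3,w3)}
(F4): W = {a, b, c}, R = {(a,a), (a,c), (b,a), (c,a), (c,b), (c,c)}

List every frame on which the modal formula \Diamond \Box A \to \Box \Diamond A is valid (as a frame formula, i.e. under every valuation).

(F4)

This is the axiom for convergence; its first-order frame correspondent is \forall x \forall y \forall z (Rxy \wedge Rxz \to \exists w (Ryw \wedge Rzw)).
(F1): fails — Ruw and Ruy but w and y have no common successor.
(F2): fails — Rbe and Rbd but e and d have no common successor.
(F3): fails — Rw0w2 and Rw0w2 but w2 and w2 have no common successor.
(F4): condition met.
Valid on: (F4).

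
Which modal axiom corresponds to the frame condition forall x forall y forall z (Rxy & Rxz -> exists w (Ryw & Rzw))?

◇□p → □◇p

A defining formula is ◇□p → □◇p (the .2 axiom).
Suppose ◇□p→□◇p is valid. Take Rxy, Rxz and set V(p)={w : Ryw}. Then □p at y so ◇□p at x, so □◇p at x, so ◇p at z, giving w with Rzw and Ryw.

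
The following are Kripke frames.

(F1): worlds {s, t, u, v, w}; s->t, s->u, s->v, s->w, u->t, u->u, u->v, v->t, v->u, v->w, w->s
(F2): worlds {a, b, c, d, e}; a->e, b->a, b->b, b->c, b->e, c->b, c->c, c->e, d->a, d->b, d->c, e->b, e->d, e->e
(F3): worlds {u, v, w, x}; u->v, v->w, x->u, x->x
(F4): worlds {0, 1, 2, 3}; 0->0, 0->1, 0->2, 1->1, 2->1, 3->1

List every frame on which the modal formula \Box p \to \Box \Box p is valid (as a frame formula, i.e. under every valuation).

(F4)

The schema corresponds to transitivity: \forall x \forall y \forall z (Rxy \wedge Ryz \to Rxz).
(F1): fails — Ruv and Rvw but not Ruw.
(F2): fails — Reb and Rbc but not Rec.
(F3): fails — Ruv and Rvw but not Ruw.
(F4): satisfies the condition.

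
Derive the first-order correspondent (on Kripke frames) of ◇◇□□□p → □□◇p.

This is a Sahlqvist (Geach-type) schema ◇^2□^3p → □^2◇^1p.
Minimal-valuation argument: fix x; take any y with xR^2y and any z with xR^2z. Set V(p) to the set of worlds R-reachable from y in exactly 3 steps. Then □^3p holds at y, so the antecedent holds at x; validity forces ◇^1p at z, giving a w with zR^1w and yR^3w.
First-order correspondent: ∀x ∀y ∀z ((xR²y ∧ xR²z) → ∃w (yR³w ∧ zRw)).

∀x ∀y ∀z ((xR²y ∧ xR²z) → ∃w (yR³w ∧ zRw))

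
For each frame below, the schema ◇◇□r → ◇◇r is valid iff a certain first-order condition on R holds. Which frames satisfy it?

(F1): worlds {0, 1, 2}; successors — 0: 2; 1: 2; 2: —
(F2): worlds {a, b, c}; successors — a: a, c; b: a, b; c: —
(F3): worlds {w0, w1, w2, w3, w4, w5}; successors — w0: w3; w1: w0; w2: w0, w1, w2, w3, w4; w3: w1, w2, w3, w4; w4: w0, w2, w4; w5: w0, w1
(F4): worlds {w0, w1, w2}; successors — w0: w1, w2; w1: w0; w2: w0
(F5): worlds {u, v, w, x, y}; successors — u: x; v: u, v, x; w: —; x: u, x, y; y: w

(F1)

This is the axiom for a generalized confluence (Geach) condition; its first-order frame correspondent is ∀x ∀y (xR²y → ∃w (yRw ∧ xR²w)).
(F1): satisfies the condition.
(F2): fails — aR²c but no w with cRw and aR²w.
(F3): fails — w0R²w1 but no w with w1Rw and w0R²w.
(F4): fails — w0R²w0 but no w with w0Rw and w0R²w.
(F5): fails — uR²y but no t with yRt and uR²t.
Valid on: (F1).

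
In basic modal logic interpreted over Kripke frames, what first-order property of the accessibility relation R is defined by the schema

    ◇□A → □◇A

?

This is the .2 axiom.
Its frame correspondent is convergence — ∀x ∀y ∀z (Rxy ∧ Rxz → ∃w (Ryw ∧ Rzw)).

Convergence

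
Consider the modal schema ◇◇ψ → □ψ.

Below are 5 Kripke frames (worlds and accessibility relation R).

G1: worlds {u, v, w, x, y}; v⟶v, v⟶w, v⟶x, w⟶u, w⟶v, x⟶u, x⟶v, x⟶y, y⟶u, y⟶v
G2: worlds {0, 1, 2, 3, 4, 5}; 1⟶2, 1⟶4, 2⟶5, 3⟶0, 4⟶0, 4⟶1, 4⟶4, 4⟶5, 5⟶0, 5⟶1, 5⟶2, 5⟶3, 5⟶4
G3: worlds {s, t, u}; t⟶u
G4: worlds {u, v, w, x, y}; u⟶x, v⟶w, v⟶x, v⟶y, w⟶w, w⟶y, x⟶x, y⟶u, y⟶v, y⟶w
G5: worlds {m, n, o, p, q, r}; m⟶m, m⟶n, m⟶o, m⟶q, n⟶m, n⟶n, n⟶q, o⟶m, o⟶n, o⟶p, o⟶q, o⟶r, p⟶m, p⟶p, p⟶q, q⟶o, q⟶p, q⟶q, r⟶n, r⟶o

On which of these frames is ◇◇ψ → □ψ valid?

This is the axiom for a generalized confluence (Geach) condition; its first-order frame correspondent is ∀x ∀y ∀z ((xR²y ∧ xRz) → ∃w (y = w ∧ z = w)).
G1: fails — vR²u, vRv but u ≠ v.
G2: fails — 1R²0, 1R2 but 0 ≠ 2.
G3: condition met.
G4: fails — vR²u, vRw but u ≠ w.
G5: fails — mR²m, mRn but m ≠ n.
Valid on: G3.

G3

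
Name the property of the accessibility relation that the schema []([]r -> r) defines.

This schema is the T□ axiom.
Its frame correspondent is shift-reflexivity — forall x forall y (Rxy -> Ryy).

shift-reflexivity: forall x forall y (Rxy -> Ryy)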